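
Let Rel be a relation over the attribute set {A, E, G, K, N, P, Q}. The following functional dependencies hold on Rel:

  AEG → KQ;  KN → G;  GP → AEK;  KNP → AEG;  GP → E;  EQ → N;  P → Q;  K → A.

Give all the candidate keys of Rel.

{G, P}⁺: GP→AEK adds A, E, K; P→Q adds Q; EQ→N adds N → {A, E, G, K, N, P, Q}. Minimal: {P}⁺ = {P, Q}; {G}⁺ = {G} — none reach the full schema.
{E, K, P}⁺: P→Q adds Q; K→A adds A; EQ→N adds N; KN→G adds G → {A, E, G, K, N, P, Q}. Minimal: {K, P}⁺ = {A, K, P, Q}; {E, P}⁺ = {E, N, P, Q}; {E, K}⁺ = {A, E, K} — none reach the full schema.
{K, N, P}⁺: KN→G adds G; GP→AEK adds A, E; P→Q adds Q → {A, E, G, K, N, P, Q}. Minimal: {N, P}⁺ = {N, P, Q}; {K, P}⁺ = {A, K, P, Q}; {K, N}⁺ = {A, G, K, N} — none reach the full schema.
Any other superkey contains one of these as a subset, so there are no further candidate keys.

(G, P), (E, K, P), (K, N, P)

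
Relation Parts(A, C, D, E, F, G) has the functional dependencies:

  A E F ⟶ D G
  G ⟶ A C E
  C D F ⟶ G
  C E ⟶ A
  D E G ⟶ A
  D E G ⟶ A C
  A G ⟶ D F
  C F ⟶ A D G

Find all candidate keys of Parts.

{G}, {C, F}, {A, E, F}

{G}⁺: G→ACE adds A, C, E; AG→DF adds D, F → {A, C, D, E, F, G}.
{C, F}⁺: CF→ADG adds A, D, G; G→ACE adds E → {A, C, D, E, F, G}. Minimal: {F}⁺ = {F}; {C}⁺ = {C} — none reach the full schema.
{A, E, F}⁺: AEF→DG adds D, G; G→ACE adds C → {A, C, D, E, F, G}. Minimal: {E, F}⁺ = {E, F}; {A, F}⁺ = {A, F}; {A, E}⁺ = {A, E} — none reach the full schema.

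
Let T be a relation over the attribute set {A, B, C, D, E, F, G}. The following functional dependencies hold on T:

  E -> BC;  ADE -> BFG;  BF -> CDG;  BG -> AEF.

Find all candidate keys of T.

{B, F}⁺: BF→CDG adds C, D, G; BG→AEF adds A, E → {A, B, C, D, E, F, G}.
{B, G}⁺: BG→AEF adds A, E, F; E→BC adds C; BF→CDG adds D → {A, B, C, D, E, F, G}.
{E, F}⁺: E→BC adds B, C; BF→CDG adds D, G; BG→AEF adds A → {A, B, C, D, E, F, G}.
{E, G}⁺: E→BC adds B, C; BG→AEF adds A, F; BF→CDG adds D → {A, B, C, D, E, F, G}.
{A, D, E}⁺: E→BC adds B, C; ADE→BFG adds F, G → {A, B, C, D, E, F, G}.

{B, F}; {B, G}; {E, F}; {E, G}; {A, D, E}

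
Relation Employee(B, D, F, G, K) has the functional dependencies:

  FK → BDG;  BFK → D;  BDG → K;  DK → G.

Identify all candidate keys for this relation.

{F, K}, {B, D, F, G}

Attribute F never appears on the right-hand side of any dependency, so F must belong to every candidate key.
{F}⁺ = {F}, which is not all of the schema, so we must add further attributes.
{F, K}⁺: FK→BDG adds B, D, G → {B, D, F, G, K}. Minimal: {K}⁺ = {K}; {F}⁺ = {F} — none reach the full schema.
{B, D, F, G}⁺: BDG→K adds K → {B, D, F, G, K}. Minimal: {D, F, G}⁺ = {D, F, G}; {B, F, G}⁺ = {B, F, G}; {B, D, G}⁺ = {B, D, G, K}; … — none reach the full schema.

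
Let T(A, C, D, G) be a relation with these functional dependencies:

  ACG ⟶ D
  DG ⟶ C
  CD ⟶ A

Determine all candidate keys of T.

Attribute G never appears on the right-hand side of any dependency, so G must belong to every candidate key.
{G}⁺ = {G}, which is not all of the schema, so we must add further attributes.
{D, G}⁺: DG→C adds C; CD→A adds A → {A, C, D, G}. Minimal: {G}⁺ = {G}; {D}⁺ = {D} — none reach the full schema.
{A, C, G}⁺: ACG→D adds D → {A, C, D, G}. Minimal: {C, G}⁺ = {C, G}; {A, G}⁺ = {A, G}; {A, C}⁺ = {A, C} — none reach the full schema.
Any other superkey contains one of these as a subset, so there are no further candidate keys.

DG, ACG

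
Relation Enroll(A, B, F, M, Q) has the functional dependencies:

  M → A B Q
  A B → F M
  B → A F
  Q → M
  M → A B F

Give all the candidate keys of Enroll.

{B}⁺: B→AF adds A, F; AB→FM adds M; M→ABQ adds Q → {A, B, F, M, Q}.
{M}⁺: M→ABQ adds A, B, Q; AB→FM adds F → {A, B, F, M, Q}.
{Q}⁺: Q→M adds M; M→ABF adds A, B, F → {A, B, F, M, Q}.

(B), (M), (Q)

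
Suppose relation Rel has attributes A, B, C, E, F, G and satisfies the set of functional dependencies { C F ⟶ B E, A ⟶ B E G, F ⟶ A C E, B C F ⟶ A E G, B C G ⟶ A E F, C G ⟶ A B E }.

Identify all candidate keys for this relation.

{F}⁺: F→ACE adds A, C, E; CF→BE adds B; A→BEG adds G → {A, B, C, E, F, G}.
{A, C}⁺: A→BEG adds B, E, G; BCG→AEF adds F → {A, B, C, E, F, G}. Minimal: {C}⁺ = {C}; {A}⁺ = {A, B, E, G} — none reach the full schema.
{C, G}⁺: CG→ABE adds A, B, E; BCG→AEF adds F → {A, B, C, E, F, G}. Minimal: {G}⁺ = {G}; {C}⁺ = {C} — none reach the full schema.

{F}, {A, C}, {C, G}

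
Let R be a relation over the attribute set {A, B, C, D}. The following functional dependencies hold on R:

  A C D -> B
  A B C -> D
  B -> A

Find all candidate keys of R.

Attribute C never appears on the right-hand side of any dependency, so C must belong to every candidate key.
{C}⁺ = {C}, which is not all of the schema, so we must add further attributes.
{B, C}⁺: B→A adds A; ABC→D adds D → {A, B, C, D}. Minimal: {C}⁺ = {C}; {B}⁺ = {A, B} — none reach the full schema.
{A, C, D}⁺: ACD→B adds B → {A, B, C, D}. Minimal: {C, D}⁺ = {C, D}; {A, D}⁺ = {A, D}; {A, C}⁺ = {A, C} — none reach the full schema.
Any other superkey contains one of these as a subset, so there are no further candidate keys.

{B, C}, {A, C, D}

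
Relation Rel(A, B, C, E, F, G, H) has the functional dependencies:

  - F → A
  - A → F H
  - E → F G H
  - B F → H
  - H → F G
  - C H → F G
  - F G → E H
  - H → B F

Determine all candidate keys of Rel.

(A, C), (C, E), (C, F), (C, H)

Attribute C never appears on the right-hand side of any dependency, so C must belong to every candidate key.
{C}⁺ = {C}, which is not all of the schema, so we must add further attributes.
{A, C}⁺: A→FH adds F, H; H→FG adds G; FG→EH adds E; H→BF adds B → {A, B, C, E, F, G, H}.
{C, E}⁺: E→FGH adds F, G, H; H→BF adds B; F→A adds A → {A, B, C, E, F, G, H}.
{C, F}⁺: F→A adds A; A→FH adds H; H→FG adds G; FG→EH adds E; H→BF adds B → {A, B, C, E, F, G, H}.
{C, H}⁺: H→FG adds F, G; FG→EH adds E; H→BF adds B; F→A adds A → {A, B, C, E, F, G, H}.
Any other superkey contains one of these as a subset, so there are no further candidate keys.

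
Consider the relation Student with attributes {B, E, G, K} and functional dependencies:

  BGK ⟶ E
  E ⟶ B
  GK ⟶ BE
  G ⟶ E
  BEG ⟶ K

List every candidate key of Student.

Attribute G never appears on the right-hand side of any dependency, so G must belong to every candidate key.
{G}⁺ = {B, E, G, K}, which is all of the schema, so {G} is the only candidate key.

(G)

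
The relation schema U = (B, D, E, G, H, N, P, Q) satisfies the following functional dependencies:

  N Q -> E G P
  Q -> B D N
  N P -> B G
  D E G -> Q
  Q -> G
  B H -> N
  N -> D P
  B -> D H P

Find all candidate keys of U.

{Q}, {B, E}, {E, N}, {D, E, G}

{Q}⁺: Q→BDN adds B, D, N; Q→G adds G; N→DP adds P; B→DHP adds H; NQ→EGP adds E → {B, D, E, G, H, N, P, Q}.
{B, E}⁺: B→DHP adds D, H, P; BH→N adds N; NP→BG adds G; DEG→Q adds Q → {B, D, E, G, H, N, P, Q}. Minimal: {E}⁺ = {E}; {B}⁺ = {B, D, G, H, N, P} — none reach the full schema.
{E, N}⁺: N→DP adds D, P; NP→BG adds B, G; DEG→Q adds Q; B→DHP adds H → {B, D, E, G, H, N, P, Q}. Minimal: {N}⁺ = {B, D, G, H, N, P}; {E}⁺ = {E} — none reach the full schema.
{D, E, G}⁺: DEG→Q adds Q; Q→BDN adds B, N; N→DP adds P; B→DHP adds H → {B, D, E, G, H, N, P, Q}. Minimal: {E, G}⁺ = {E, G}; {D, G}⁺ = {D, G}; {D, E}⁺ = {D, E} — none reach the full schema.
Any other superkey contains one of these as a subset, so there are no further candidate keys.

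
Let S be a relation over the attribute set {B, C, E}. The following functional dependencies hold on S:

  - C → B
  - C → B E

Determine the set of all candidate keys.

C

Attribute C never appears on the right-hand side of any dependency, so C must belong to every candidate key.
{C}⁺ = {B, C, E}, which is all of the schema, so {C} is the only candidate key.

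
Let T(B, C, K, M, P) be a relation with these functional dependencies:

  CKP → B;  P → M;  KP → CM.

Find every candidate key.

{K, P}

{K, P}⁺: P→M adds M; KP→CM adds C; CKP→B adds B → {B, C, K, M, P}. Minimal: {P}⁺ = {M, P}; {K}⁺ = {K} — none reach the full schema.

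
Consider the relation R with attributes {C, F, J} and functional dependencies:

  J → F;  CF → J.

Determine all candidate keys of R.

{C, F}, {C, J}

Attribute C never appears on the right-hand side of any dependency, so C must belong to every candidate key.
{C}⁺ = {C}, which is not all of the schema, so we must add further attributes.
{C, F}⁺: CF→J adds J → {C, F, J}. Minimal: {F}⁺ = {F}; {C}⁺ = {C} — none reach the full schema.
{C, J}⁺: J→F adds F → {C, F, J}. Minimal: {J}⁺ = {F, J}; {C}⁺ = {C} — none reach the full schema.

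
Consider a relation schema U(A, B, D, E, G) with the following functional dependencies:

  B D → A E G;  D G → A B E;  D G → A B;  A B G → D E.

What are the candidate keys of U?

{B, D}; {D, G}; {A, B, G}

{B, D}⁺: BD→AEG adds A, E, G → {A, B, D, E, G}. Minimal: {D}⁺ = {D}; {B}⁺ = {B} — none reach the full schema.
{D, G}⁺: DG→ABE adds A, B, E → {A, B, D, E, G}. Minimal: {G}⁺ = {G}; {D}⁺ = {D} — none reach the full schema.
{A, B, G}⁺: ABG→DE adds D, E → {A, B, D, E, G}. Minimal: {B, G}⁺ = {B, G}; {A, G}⁺ = {A, G}; {A, B}⁺ = {A, B} — none reach the full schema.
Any other superkey contains one of these as a subset, so there are no further candidate keys.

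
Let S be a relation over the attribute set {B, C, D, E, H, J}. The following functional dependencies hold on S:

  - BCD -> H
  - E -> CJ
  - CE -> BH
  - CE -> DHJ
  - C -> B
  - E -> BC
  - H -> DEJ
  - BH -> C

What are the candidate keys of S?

(E); (H); (C, D)

{E}⁺: E→CJ adds C, J; CE→BH adds B, H; CE→DHJ adds D → {B, C, D, E, H, J}.
{H}⁺: H→DEJ adds D, E, J; E→CJ adds C; CE→BH adds B → {B, C, D, E, H, J}.
{C, D}⁺: C→B adds B; BCD→H adds H; H→DEJ adds E, J → {B, C, D, E, H, J}. Minimal: {D}⁺ = {D}; {C}⁺ = {B, C} — none reach the full schema.
Any other superkey contains one of these as a subset, so there are no further candidate keys.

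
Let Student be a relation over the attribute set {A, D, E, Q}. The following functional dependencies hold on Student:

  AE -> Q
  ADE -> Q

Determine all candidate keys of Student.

{A, D, E}

Attributes A, D, E never appear on any right-hand side, so every candidate key must contain {A, D, E}.
{A, D, E}⁺ = {A, D, E, Q}, which is all of the schema, so {A, D, E} is the only candidate key.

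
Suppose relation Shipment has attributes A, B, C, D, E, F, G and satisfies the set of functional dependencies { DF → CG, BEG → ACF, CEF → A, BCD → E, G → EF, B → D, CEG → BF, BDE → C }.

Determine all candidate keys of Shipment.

BF; BG; CG; DF; DG

{B, F}⁺: B→D adds D; DF→CG adds C, G; BCD→E adds E; BEG→ACF adds A → {A, B, C, D, E, F, G}.
{B, G}⁺: G→EF adds E, F; B→D adds D; BDE→C adds C; BEG→ACF adds A → {A, B, C, D, E, F, G}.
{C, G}⁺: G→EF adds E, F; CEG→BF adds B; BEG→ACF adds A; B→D adds D → {A, B, C, D, E, F, G}.
{D, F}⁺: DF→CG adds C, G; G→EF adds E; CEG→BF adds B; BEG→ACF adds A → {A, B, C, D, E, F, G}.
{D, G}⁺: G→EF adds E, F; DF→CG adds C; CEF→A adds A; CEG→BF adds B → {A, B, C, D, E, F, G}.
Any other superkey contains one of these as a subset, so there are no further candidate keys.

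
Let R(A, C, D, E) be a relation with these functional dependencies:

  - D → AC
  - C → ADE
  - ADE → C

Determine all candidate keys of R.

{C}, {D}

{C}⁺: C→ADE adds A, D, E → {A, C, D, E}.
{D}⁺: D→AC adds A, C; C→ADE adds E → {A, C, D, E}.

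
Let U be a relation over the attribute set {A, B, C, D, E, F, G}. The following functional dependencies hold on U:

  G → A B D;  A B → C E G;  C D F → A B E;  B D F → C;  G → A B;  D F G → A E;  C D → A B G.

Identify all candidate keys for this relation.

Attribute F never appears on the right-hand side of any dependency, so F must belong to every candidate key.
{F}⁺ = {F}, which is not all of the schema, so we must add further attributes.
{F, G}⁺: G→ABD adds A, B, D; AB→CEG adds C, E → {A, B, C, D, E, F, G}. Minimal: {G}⁺ = {A, B, C, D, E, G}; {F}⁺ = {F} — none reach the full schema.
{A, B, F}⁺: AB→CEG adds C, E, G; G→ABD adds D → {A, B, C, D, E, F, G}. Minimal: {B, F}⁺ = {B, F}; {A, F}⁺ = {A, F}; {A, B}⁺ = {A, B, C, D, E, G} — none reach the full schema.
{B, D, F}⁺: BDF→C adds C; CD→ABG adds A, G; AB→CEG adds E → {A, B, C, D, E, F, G}. Minimal: {D, F}⁺ = {D, F}; {B, F}⁺ = {B, F}; {B, D}⁺ = {B, D} — none reach the full schema.
{C, D, F}⁺: CDF→ABE adds A, B, E; CD→ABG adds G → {A, B, C, D, E, F, G}. Minimal: {D, F}⁺ = {D, F}; {C, F}⁺ = {C, F}; {C, D}⁺ = {A, B, C, D, E, G} — none reach the full schema.
Any other superkey contains one of these as a subset, so there are no further candidate keys.

{F, G}, {A, B, F}, {B, D, F}, {C, D, F}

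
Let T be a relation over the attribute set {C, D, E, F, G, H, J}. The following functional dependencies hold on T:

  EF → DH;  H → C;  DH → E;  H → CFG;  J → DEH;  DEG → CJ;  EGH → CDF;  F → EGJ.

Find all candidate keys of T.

{F}; {H}; {J}; {D, E, G}

{F}⁺: F→EGJ adds E, G, J; EF→DH adds D, H; H→C adds C → {C, D, E, F, G, H, J}.
{H}⁺: H→C adds C; H→CFG adds F, G; F→EGJ adds E, J; EF→DH adds D → {C, D, E, F, G, H, J}.
{J}⁺: J→DEH adds D, E, H; H→C adds C; H→CFG adds F, G → {C, D, E, F, G, H, J}.
{D, E, G}⁺: DEG→CJ adds C, J; J→DEH adds H; EGH→CDF adds F → {C, D, E, F, G, H, J}. Minimal: {E, G}⁺ = {E, G}; {D, G}⁺ = {D, G}; {D, E}⁺ = {D, E} — none reach the full schema.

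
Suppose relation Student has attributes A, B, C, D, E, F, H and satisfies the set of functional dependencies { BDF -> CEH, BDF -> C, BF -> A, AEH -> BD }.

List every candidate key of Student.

Attribute F never appears on the right-hand side of any dependency, so F must belong to every candidate key.
{F}⁺ = {F}, which is not all of the schema, so we must add further attributes.
{B, D, F}⁺: BDF→CEH adds C, E, H; BF→A adds A → {A, B, C, D, E, F, H}. Minimal: {D, F}⁺ = {D, F}; {B, F}⁺ = {A, B, F}; {B, D}⁺ = {B, D} — none reach the full schema.
{A, E, F, H}⁺: AEH→BD adds B, D; BDF→CEH adds C → {A, B, C, D, E, F, H}. Minimal: {E, F, H}⁺ = {E, F, H}; {A, F, H}⁺ = {A, F, H}; {A, E, H}⁺ = {A, B, D, E, H}; … — none reach the full schema.
{B, E, F, H}⁺: BF→A adds A; AEH→BD adds D; BDF→CEH adds C → {A, B, C, D, E, F, H}. Minimal: {E, F, H}⁺ = {E, F, H}; {B, F, H}⁺ = {A, B, F, H}; {B, E, H}⁺ = {B, E, H}; … — none reach the full schema.

{B, D, F}, {A, E, F, H}, {B, E, F, H}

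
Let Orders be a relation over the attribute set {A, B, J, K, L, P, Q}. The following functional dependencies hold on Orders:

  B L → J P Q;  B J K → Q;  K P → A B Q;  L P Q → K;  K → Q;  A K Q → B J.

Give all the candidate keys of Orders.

Attribute L never appears on the right-hand side of any dependency, so L must belong to every candidate key.
{L}⁺ = {L}, which is not all of the schema, so we must add further attributes.
{B, L}⁺: BL→JPQ adds J, P, Q; LPQ→K adds K; KP→ABQ adds A → {A, B, J, K, L, P, Q}. Minimal: {L}⁺ = {L}; {B}⁺ = {B} — none reach the full schema.
{A, K, L}⁺: K→Q adds Q; AKQ→BJ adds B, J; BL→JPQ adds P → {A, B, J, K, L, P, Q}. Minimal: {K, L}⁺ = {K, L, Q}; {A, L}⁺ = {A, L}; {A, K}⁺ = {A, B, J, K, Q} — none reach the full schema.
{K, L, P}⁺: KP→ABQ adds A, B, Q; AKQ→BJ adds J → {A, B, J, K, L, P, Q}. Minimal: {L, P}⁺ = {L, P}; {K, P}⁺ = {A, B, J, K, P, Q}; {K, L}⁺ = {K, L, Q} — none reach the full schema.
{L, P, Q}⁺: LPQ→K adds K; KP→ABQ adds A, B; AKQ→BJ adds J → {A, B, J, K, L, P, Q}. Minimal: {P, Q}⁺ = {P, Q}; {L, Q}⁺ = {L, Q}; {L, P}⁺ = {L, P} — none reach the full schema.
Any other superkey contains one of these as a subset, so there are no further candidate keys.

{B, L}, {A, K, L}, {K, L, P}, {L, P, Q}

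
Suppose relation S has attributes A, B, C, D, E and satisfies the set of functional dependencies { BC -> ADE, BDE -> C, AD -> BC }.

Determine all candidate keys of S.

AD; BC; BDE

{A, D}⁺: AD→BC adds B, C; BC→ADE adds E → {A, B, C, D, E}. Minimal: {D}⁺ = {D}; {A}⁺ = {A} — none reach the full schema.
{B, C}⁺: BC→ADE adds A, D, E → {A, B, C, D, E}. Minimal: {C}⁺ = {C}; {B}⁺ = {B} — none reach the full schema.
{B, D, E}⁺: BDE→C adds C; BC→ADE adds A → {A, B, C, D, E}. Minimal: {D, E}⁺ = {D, E}; {B, E}⁺ = {B, E}; {B, D}⁺ = {B, D} — none reach the full schema.
Any other superkey contains one of these as a subset, so there are no further candidate keys.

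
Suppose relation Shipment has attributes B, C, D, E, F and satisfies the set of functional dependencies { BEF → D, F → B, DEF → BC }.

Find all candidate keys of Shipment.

EF

Attributes E, F never appear on any right-hand side, so every candidate key must contain {E, F}.
{E, F}⁺ = {B, C, D, E, F}, which is all of the schema, so {E, F} is the only candidate key.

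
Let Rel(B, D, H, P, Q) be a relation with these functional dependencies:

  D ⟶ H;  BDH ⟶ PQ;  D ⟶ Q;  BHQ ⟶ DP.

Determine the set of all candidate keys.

Attribute B never appears on the right-hand side of any dependency, so B must belong to every candidate key.
{B}⁺ = {B}, which is not all of the schema, so we must add further attributes.
{B, D}⁺: D→H adds H; BDH→PQ adds P, Q → {B, D, H, P, Q}. Minimal: {D}⁺ = {D, H, Q}; {B}⁺ = {B} — none reach the full schema.
{B, H, Q}⁺: BHQ→DP adds D, P → {B, D, H, P, Q}. Minimal: {H, Q}⁺ = {H, Q}; {B, Q}⁺ = {B, Q}; {B, H}⁺ = {B, H} — none reach the full schema.

{B, D}, {B, H, Q}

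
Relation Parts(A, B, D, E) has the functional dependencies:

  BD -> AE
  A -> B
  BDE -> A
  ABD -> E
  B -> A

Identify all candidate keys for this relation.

(A, D), (B, D)

Attribute D never appears on the right-hand side of any dependency, so D must belong to every candidate key.
{D}⁺ = {D}, which is not all of the schema, so we must add further attributes.
{A, D}⁺: A→B adds B; ABD→E adds E → {A, B, D, E}. Minimal: {D}⁺ = {D}; {A}⁺ = {A, B} — none reach the full schema.
{B, D}⁺: BD→AE adds A, E → {A, B, D, E}. Minimal: {D}⁺ = {D}; {B}⁺ = {A, B} — none reach the full schema.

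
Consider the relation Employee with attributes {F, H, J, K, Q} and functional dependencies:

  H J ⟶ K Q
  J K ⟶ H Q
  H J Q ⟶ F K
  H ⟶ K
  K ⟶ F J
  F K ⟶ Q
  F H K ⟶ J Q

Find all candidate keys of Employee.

{H}, {K}

{H}⁺: H→K adds K; K→FJ adds F, J; FK→Q adds Q → {F, H, J, K, Q}.
{K}⁺: K→FJ adds F, J; FK→Q adds Q; JK→HQ adds H → {F, H, J, K, Q}.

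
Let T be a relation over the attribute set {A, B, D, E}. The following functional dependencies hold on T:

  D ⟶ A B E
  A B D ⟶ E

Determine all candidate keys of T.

Attribute D never appears on the right-hand side of any dependency, so D must belong to every candidate key.
{D}⁺ = {A, B, D, E}, which is all of the schema, so {D} is the only candidate key.

{D}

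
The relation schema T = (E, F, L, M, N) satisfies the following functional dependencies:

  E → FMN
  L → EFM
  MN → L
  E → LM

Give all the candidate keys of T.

{E}⁺: E→FMN adds F, M, N; MN→L adds L → {E, F, L, M, N}.
{L}⁺: L→EFM adds E, F, M; E→FMN adds N → {E, F, L, M, N}.
{M, N}⁺: MN→L adds L; L→EFM adds E, F → {E, F, L, M, N}. Minimal: {N}⁺ = {N}; {M}⁺ = {M} — none reach the full schema.
Any other superkey contains one of these as a subset, so there are no further candidate keys.

{E}, {L}, {M, N}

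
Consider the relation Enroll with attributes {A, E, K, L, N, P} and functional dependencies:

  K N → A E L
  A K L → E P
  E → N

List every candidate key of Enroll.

Attribute K never appears on the right-hand side of any dependency, so K must belong to every candidate key.
{K}⁺ = {K}, which is not all of the schema, so we must add further attributes.
{E, K}⁺: E→N adds N; KN→AEL adds A, L; AKL→EP adds P → {A, E, K, L, N, P}.
{K, N}⁺: KN→AEL adds A, E, L; AKL→EP adds P → {A, E, K, L, N, P}.
{A, K, L}⁺: AKL→EP adds E, P; E→N adds N → {A, E, K, L, N, P}.
Any other superkey contains one of these as a subset, so there are no further candidate keys.

{E, K}, {K, N}, {A, K, L}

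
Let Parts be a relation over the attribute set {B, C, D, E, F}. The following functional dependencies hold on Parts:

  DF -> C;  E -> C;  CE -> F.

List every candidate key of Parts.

(B, D, E)

{B, D, E}⁺: E→C adds C; CE→F adds F → {B, C, D, E, F}. Minimal: {D, E}⁺ = {C, D, E, F}; {B, E}⁺ = {B, C, E, F}; {B, D}⁺ = {B, D} — none reach the full schema.
No other minimal superkey exists.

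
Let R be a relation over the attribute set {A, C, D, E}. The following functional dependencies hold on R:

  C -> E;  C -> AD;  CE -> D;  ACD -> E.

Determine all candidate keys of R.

{C}

Attribute C never appears on the right-hand side of any dependency, so C must belong to every candidate key.
{C}⁺ = {A, C, D, E}, which is all of the schema, so {C} is the only candidate key.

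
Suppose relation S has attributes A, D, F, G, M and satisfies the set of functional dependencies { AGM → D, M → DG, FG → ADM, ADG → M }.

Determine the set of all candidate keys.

FG, FM

{F, G}⁺: FG→ADM adds A, D, M → {A, D, F, G, M}. Minimal: {G}⁺ = {G}; {F}⁺ = {F} — none reach the full schema.
{F, M}⁺: M→DG adds D, G; FG→ADM adds A → {A, D, F, G, M}. Minimal: {M}⁺ = {D, G, M}; {F}⁺ = {F} — none reach the full schema.
Any other superkey contains one of these as a subset, so there are no further candidate keys.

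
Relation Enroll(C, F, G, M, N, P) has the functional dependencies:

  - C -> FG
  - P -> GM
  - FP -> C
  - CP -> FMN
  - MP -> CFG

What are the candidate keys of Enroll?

{P}

Attribute P never appears on the right-hand side of any dependency, so P must belong to every candidate key.
{P}⁺ = {C, F, G, M, N, P}, which is all of the schema, so {P} is the only candidate key.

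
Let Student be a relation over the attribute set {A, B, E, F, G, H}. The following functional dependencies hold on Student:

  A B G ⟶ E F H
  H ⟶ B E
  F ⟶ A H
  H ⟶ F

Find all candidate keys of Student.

{F, G}, {G, H}, {A, B, G}

Attribute G never appears on the right-hand side of any dependency, so G must belong to every candidate key.
{G}⁺ = {G}, which is not all of the schema, so we must add further attributes.
{F, G}⁺: F→AH adds A, H; H→BE adds B, E → {A, B, E, F, G, H}. Minimal: {G}⁺ = {G}; {F}⁺ = {A, B, E, F, H} — none reach the full schema.
{G, H}⁺: H→BE adds B, E; H→F adds F; F→AH adds A → {A, B, E, F, G, H}. Minimal: {H}⁺ = {A, B, E, F, H}; {G}⁺ = {G} — none reach the full schema.
{A, B, G}⁺: ABG→EFH adds E, F, H → {A, B, E, F, G, H}. Minimal: {B, G}⁺ = {B, G}; {A, G}⁺ = {A, G}; {A, B}⁺ = {A, B} — none reach the full schema.
Any other superkey contains one of these as a subset, so there are no further candidate keys.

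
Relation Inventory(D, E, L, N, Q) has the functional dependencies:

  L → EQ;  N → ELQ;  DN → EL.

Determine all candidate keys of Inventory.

Attributes D, N never appear on any right-hand side, so every candidate key must contain {D, N}.
{D, N}⁺ = {D, E, L, N, Q}, which is all of the schema, so {D, N} is the only candidate key.

(D, N)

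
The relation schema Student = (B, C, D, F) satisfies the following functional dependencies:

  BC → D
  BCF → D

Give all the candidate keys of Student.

{B, C, F}⁺: BC→D adds D → {B, C, D, F}. Minimal: {C, F}⁺ = {C, F}; {B, F}⁺ = {B, F}; {B, C}⁺ = {B, C, D} — none reach the full schema.
No other minimal superkey exists.

{B, C, F}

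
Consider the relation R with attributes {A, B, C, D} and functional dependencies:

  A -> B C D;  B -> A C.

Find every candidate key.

{A}, {B}

{A}⁺: A→BCD adds B, C, D → {A, B, C, D}.
{B}⁺: B→AC adds A, C; A→BCD adds D → {A, B, C, D}.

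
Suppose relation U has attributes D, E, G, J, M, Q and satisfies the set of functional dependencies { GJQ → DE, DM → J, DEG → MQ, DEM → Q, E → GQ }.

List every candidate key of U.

{D, E}⁺: E→GQ adds G, Q; DEG→MQ adds M; DM→J adds J → {D, E, G, J, M, Q}.
{E, J}⁺: E→GQ adds G, Q; GJQ→DE adds D; DEG→MQ adds M → {D, E, G, J, M, Q}.
{G, J, Q}⁺: GJQ→DE adds D, E; DEG→MQ adds M → {D, E, G, J, M, Q}.
{D, G, M, Q}⁺: DM→J adds J; GJQ→DE adds E → {D, E, G, J, M, Q}.

{D, E}, {E, J}, {G, J, Q}, {D, G, M, Q}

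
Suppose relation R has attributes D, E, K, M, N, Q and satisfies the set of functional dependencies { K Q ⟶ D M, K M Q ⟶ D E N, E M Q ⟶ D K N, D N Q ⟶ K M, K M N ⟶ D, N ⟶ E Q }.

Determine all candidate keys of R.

DN, KN, KQ, MN, EMQ

{D, N}⁺: N→EQ adds E, Q; DNQ→KM adds K, M → {D, E, K, M, N, Q}.
{K, N}⁺: N→EQ adds E, Q; KQ→DM adds D, M → {D, E, K, M, N, Q}.
{K, Q}⁺: KQ→DM adds D, M; KMQ→DEN adds E, N → {D, E, K, M, N, Q}.
{M, N}⁺: N→EQ adds E, Q; EMQ→DKN adds D, K → {D, E, K, M, N, Q}.
{E, M, Q}⁺: EMQ→DKN adds D, K, N → {D, E, K, M, N, Q}.
Any other superkey contains one of these as a subset, so there are no further candidate keys.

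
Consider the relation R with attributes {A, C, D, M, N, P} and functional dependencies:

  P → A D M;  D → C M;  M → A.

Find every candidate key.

Attributes N, P never appear on any right-hand side, so every candidate key must contain {N, P}.
{N, P}⁺ = {A, C, D, M, N, P}, which is all of the schema, so {N, P} is the only candidate key.

{N, P}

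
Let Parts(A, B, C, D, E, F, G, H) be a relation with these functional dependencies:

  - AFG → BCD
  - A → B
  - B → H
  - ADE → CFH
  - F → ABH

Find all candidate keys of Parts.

Attributes E, G never appear on any right-hand side, so every candidate key must contain {E, G}.
{E, G}⁺ = {E, G}, which is not all of the schema, so we must add further attributes.
{E, F, G}⁺: F→ABH adds A, B, H; AFG→BCD adds C, D → {A, B, C, D, E, F, G, H}.
{A, D, E, G}⁺: A→B adds B; B→H adds H; ADE→CFH adds C, F → {A, B, C, D, E, F, G, H}.
Any other superkey contains one of these as a subset, so there are no further candidate keys.

{E, F, G}; {A, D, E, G}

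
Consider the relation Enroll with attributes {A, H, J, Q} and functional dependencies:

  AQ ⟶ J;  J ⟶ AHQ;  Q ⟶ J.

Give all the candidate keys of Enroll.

{J}, {Q}

{J}⁺: J→AHQ adds A, H, Q → {A, H, J, Q}.
{Q}⁺: Q→J adds J; J→AHQ adds A, H → {A, H, J, Q}.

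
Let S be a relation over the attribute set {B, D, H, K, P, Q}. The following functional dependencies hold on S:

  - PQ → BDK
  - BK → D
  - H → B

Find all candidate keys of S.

HPQ

Attributes H, P, Q never appear on any right-hand side, so every candidate key must contain {H, P, Q}.
{H, P, Q}⁺ = {B, D, H, K, P, Q}, which is all of the schema, so {H, P, Q} is the only candidate key.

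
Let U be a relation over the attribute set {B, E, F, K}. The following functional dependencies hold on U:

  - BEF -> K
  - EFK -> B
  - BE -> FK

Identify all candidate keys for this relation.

(B, E), (E, F, K)

Attribute E never appears on the right-hand side of any dependency, so E must belong to every candidate key.
{E}⁺ = {E}, which is not all of the schema, so we must add further attributes.
{B, E}⁺: BE→FK adds F, K → {B, E, F, K}. Minimal: {E}⁺ = {E}; {B}⁺ = {B} — none reach the full schema.
{E, F, K}⁺: EFK→B adds B → {B, E, F, K}. Minimal: {F, K}⁺ = {F, K}; {E, K}⁺ = {E, K}; {E, F}⁺ = {E, F} — none reach the full schema.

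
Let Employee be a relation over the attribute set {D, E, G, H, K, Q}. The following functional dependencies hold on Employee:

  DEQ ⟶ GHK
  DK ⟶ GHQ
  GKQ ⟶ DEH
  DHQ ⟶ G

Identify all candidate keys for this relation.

{D, K}⁺: DK→GHQ adds G, H, Q; GKQ→DEH adds E → {D, E, G, H, K, Q}. Minimal: {K}⁺ = {K}; {D}⁺ = {D} — none reach the full schema.
{D, E, Q}⁺: DEQ→GHK adds G, H, K → {D, E, G, H, K, Q}. Minimal: {E, Q}⁺ = {E, Q}; {D, Q}⁺ = {D, Q}; {D, E}⁺ = {D, E} — none reach the full schema.
{G, K, Q}⁺: GKQ→DEH adds D, E, H → {D, E, G, H, K, Q}. Minimal: {K, Q}⁺ = {K, Q}; {G, Q}⁺ = {G, Q}; {G, K}⁺ = {G, K} — none reach the full schema.

DK, DEQ, GKQ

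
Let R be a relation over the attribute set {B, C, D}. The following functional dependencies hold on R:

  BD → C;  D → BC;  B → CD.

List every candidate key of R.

{B}, {D}

{B}⁺: B→CD adds C, D → {B, C, D}.
{D}⁺: D→BC adds B, C → {B, C, D}.
Any other superkey contains one of these as a subset, so there are no further candidate keys.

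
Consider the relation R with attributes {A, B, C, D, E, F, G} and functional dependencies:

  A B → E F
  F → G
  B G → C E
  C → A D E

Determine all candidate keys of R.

Attribute B never appears on the right-hand side of any dependency, so B must belong to every candidate key.
{B}⁺ = {B}, which is not all of the schema, so we must add further attributes.
{A, B}⁺: AB→EF adds E, F; F→G adds G; BG→CE adds C; C→ADE adds D → {A, B, C, D, E, F, G}. Minimal: {B}⁺ = {B}; {A}⁺ = {A} — none reach the full schema.
{B, C}⁺: C→ADE adds A, D, E; AB→EF adds F; F→G adds G → {A, B, C, D, E, F, G}. Minimal: {C}⁺ = {A, C, D, E}; {B}⁺ = {B} — none reach the full schema.
{B, F}⁺: F→G adds G; BG→CE adds C, E; C→ADE adds A, D → {A, B, C, D, E, F, G}. Minimal: {F}⁺ = {F, G}; {B}⁺ = {B} — none reach the full schema.
{B, G}⁺: BG→CE adds C, E; C→ADE adds A, D; AB→EF adds F → {A, B, C, D, E, F, G}. Minimal: {G}⁺ = {G}; {B}⁺ = {B} — none reach the full schema.

{A, B}, {B, C}, {B, F}, {B, G}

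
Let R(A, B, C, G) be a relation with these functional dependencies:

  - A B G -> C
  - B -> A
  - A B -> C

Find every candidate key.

Attributes B, G never appear on any right-hand side, so every candidate key must contain {B, G}.
{B, G}⁺ = {A, B, C, G}, which is all of the schema, so {B, G} is the only candidate key.

{B, G}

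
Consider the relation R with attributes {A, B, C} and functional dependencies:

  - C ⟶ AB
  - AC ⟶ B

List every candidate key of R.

{C}

Attribute C never appears on the right-hand side of any dependency, so C must belong to every candidate key.
{C}⁺ = {A, B, C}, which is all of the schema, so {C} is the only candidate key.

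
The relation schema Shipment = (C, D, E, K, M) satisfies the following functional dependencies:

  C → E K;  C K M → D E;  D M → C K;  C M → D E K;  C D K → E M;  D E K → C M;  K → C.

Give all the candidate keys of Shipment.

{C, D}, {C, M}, {D, K}, {D, M}, {K, M}

{C, D}⁺: C→EK adds E, K; CDK→EM adds M → {C, D, E, K, M}.
{C, M}⁺: C→EK adds E, K; CKM→DE adds D → {C, D, E, K, M}.
{D, K}⁺: K→C adds C; C→EK adds E; CDK→EM adds M → {C, D, E, K, M}.
{D, M}⁺: DM→CK adds C, K; CM→DEK adds E → {C, D, E, K, M}.
{K, M}⁺: K→C adds C; C→EK adds E; CKM→DE adds D → {C, D, E, K, M}.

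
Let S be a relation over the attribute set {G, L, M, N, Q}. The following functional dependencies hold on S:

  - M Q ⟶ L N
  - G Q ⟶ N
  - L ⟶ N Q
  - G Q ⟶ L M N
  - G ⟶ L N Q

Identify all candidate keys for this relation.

Attribute G never appears on the right-hand side of any dependency, so G must belong to every candidate key.
{G}⁺ = {G, L, M, N, Q}, which is all of the schema, so {G} is the only candidate key.

{G}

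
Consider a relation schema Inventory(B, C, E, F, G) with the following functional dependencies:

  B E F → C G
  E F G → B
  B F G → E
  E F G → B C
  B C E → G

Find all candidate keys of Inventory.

(B, E, F), (B, F, G), (E, F, G)

Attribute F never appears on the right-hand side of any dependency, so F must belong to every candidate key.
{F}⁺ = {F}, which is not all of the schema, so we must add further attributes.
{B, E, F}⁺: BEF→CG adds C, G → {B, C, E, F, G}. Minimal: {E, F}⁺ = {E, F}; {B, F}⁺ = {B, F}; {B, E}⁺ = {B, E} — none reach the full schema.
{B, F, G}⁺: BFG→E adds E; EFG→BC adds C → {B, C, E, F, G}. Minimal: {F, G}⁺ = {F, G}; {B, G}⁺ = {B, G}; {B, F}⁺ = {B, F} — none reach the full schema.
{E, F, G}⁺: EFG→B adds B; EFG→BC adds C → {B, C, E, F, G}. Minimal: {F, G}⁺ = {F, G}; {E, G}⁺ = {E, G}; {E, F}⁺ = {E, F} — none reach the full schema.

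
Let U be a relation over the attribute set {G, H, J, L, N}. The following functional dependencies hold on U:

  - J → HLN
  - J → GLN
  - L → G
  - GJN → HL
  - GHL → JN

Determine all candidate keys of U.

{J}⁺: J→HLN adds H, L, N; J→GLN adds G → {G, H, J, L, N}.
{H, L}⁺: L→G adds G; GHL→JN adds J, N → {G, H, J, L, N}. Minimal: {L}⁺ = {G, L}; {H}⁺ = {H} — none reach the full schema.

{J}, {H, L}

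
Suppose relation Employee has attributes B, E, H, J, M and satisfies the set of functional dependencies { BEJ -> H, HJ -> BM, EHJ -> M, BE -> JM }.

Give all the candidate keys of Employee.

(B, E); (E, H, J)

Attribute E never appears on the right-hand side of any dependency, so E must belong to every candidate key.
{E}⁺ = {E}, which is not all of the schema, so we must add further attributes.
{B, E}⁺: BE→JM adds J, M; BEJ→H adds H → {B, E, H, J, M}.
{E, H, J}⁺: HJ→BM adds B, M → {B, E, H, J, M}.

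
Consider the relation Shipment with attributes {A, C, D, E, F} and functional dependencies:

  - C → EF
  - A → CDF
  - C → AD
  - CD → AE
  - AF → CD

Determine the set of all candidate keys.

{A}⁺: A→CDF adds C, D, F; CD→AE adds E → {A, C, D, E, F}.
{C}⁺: C→EF adds E, F; C→AD adds A, D → {A, C, D, E, F}.

A, C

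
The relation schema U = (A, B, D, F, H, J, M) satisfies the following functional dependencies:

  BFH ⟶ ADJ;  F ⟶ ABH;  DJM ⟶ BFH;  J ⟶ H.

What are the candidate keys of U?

{F, M}⁺: F→ABH adds A, B, H; BFH→ADJ adds D, J → {A, B, D, F, H, J, M}. Minimal: {M}⁺ = {M}; {F}⁺ = {A, B, D, F, H, J} — none reach the full schema.
{D, J, M}⁺: DJM→BFH adds B, F, H; BFH→ADJ adds A → {A, B, D, F, H, J, M}. Minimal: {J, M}⁺ = {H, J, M}; {D, M}⁺ = {D, M}; {D, J}⁺ = {D, H, J} — none reach the full schema.
Any other superkey contains one of these as a subset, so there are no further candidate keys.

FM; DJM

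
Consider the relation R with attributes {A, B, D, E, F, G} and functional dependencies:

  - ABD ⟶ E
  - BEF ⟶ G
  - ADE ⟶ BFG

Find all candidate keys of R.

Attributes A, D never appear on any right-hand side, so every candidate key must contain {A, D}.
{A, D}⁺ = {A, D}, which is not all of the schema, so we must add further attributes.
{A, B, D}⁺: ABD→E adds E; ADE→BFG adds F, G → {A, B, D, E, F, G}. Minimal: {B, D}⁺ = {B, D}; {A, D}⁺ = {A, D}; {A, B}⁺ = {A, B} — none reach the full schema.
{A, D, E}⁺: ADE→BFG adds B, F, G → {A, B, D, E, F, G}. Minimal: {D, E}⁺ = {D, E}; {A, E}⁺ = {A, E}; {A, D}⁺ = {A, D} — none reach the full schema.
Any other superkey contains one of these as a subset, so there are no further candidate keys.

ABD, ADE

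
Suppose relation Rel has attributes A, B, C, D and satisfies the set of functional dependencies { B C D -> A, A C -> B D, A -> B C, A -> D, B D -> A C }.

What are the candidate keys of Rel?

{A}⁺: A→BC adds B, C; A→D adds D → {A, B, C, D}.
{B, D}⁺: BD→AC adds A, C → {A, B, C, D}.
Any other superkey contains one of these as a subset, so there are no further candidate keys.

A; BD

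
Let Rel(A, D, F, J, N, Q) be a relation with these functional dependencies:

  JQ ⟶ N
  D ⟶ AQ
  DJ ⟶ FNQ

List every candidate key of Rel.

Attributes D, J never appear on any right-hand side, so every candidate key must contain {D, J}.
{D, J}⁺ = {A, D, F, J, N, Q}, which is all of the schema, so {D, J} is the only candidate key.

(D, J)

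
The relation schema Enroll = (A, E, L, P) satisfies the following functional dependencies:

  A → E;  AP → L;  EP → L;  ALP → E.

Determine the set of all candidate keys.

AP

Attributes A, P never appear on any right-hand side, so every candidate key must contain {A, P}.
{A, P}⁺ = {A, E, L, P}, which is all of the schema, so {A, P} is the only candidate key.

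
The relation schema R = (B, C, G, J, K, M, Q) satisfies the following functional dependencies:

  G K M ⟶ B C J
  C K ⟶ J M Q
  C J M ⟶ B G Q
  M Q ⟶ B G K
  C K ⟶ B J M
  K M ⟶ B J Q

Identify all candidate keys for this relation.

CK; KM; MQ; CJM

{C, K}⁺: CK→JMQ adds J, M, Q; CJM→BGQ adds B, G → {B, C, G, J, K, M, Q}. Minimal: {K}⁺ = {K}; {C}⁺ = {C} — none reach the full schema.
{K, M}⁺: KM→BJQ adds B, J, Q; MQ→BGK adds G; GKM→BCJ adds C → {B, C, G, J, K, M, Q}. Minimal: {M}⁺ = {M}; {K}⁺ = {K} — none reach the full schema.
{M, Q}⁺: MQ→BGK adds B, G, K; KM→BJQ adds J; GKM→BCJ adds C → {B, C, G, J, K, M, Q}. Minimal: {Q}⁺ = {Q}; {M}⁺ = {M} — none reach the full schema.
{C, J, M}⁺: CJM→BGQ adds B, G, Q; MQ→BGK adds K → {B, C, G, J, K, M, Q}. Minimal: {J, M}⁺ = {J, M}; {C, M}⁺ = {C, M}; {C, J}⁺ = {C, J} — none reach the full schema.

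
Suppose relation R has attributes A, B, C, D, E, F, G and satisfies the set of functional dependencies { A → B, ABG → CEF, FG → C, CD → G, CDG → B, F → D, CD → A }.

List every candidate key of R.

{A, G}⁺: A→B adds B; ABG→CEF adds C, E, F; F→D adds D → {A, B, C, D, E, F, G}. Minimal: {G}⁺ = {G}; {A}⁺ = {A, B} — none reach the full schema.
{C, D}⁺: CD→G adds G; CDG→B adds B; CD→A adds A; ABG→CEF adds E, F → {A, B, C, D, E, F, G}. Minimal: {D}⁺ = {D}; {C}⁺ = {C} — none reach the full schema.
{C, F}⁺: F→D adds D; CD→A adds A; A→B adds B; CD→G adds G; ABG→CEF adds E → {A, B, C, D, E, F, G}. Minimal: {F}⁺ = {D, F}; {C}⁺ = {C} — none reach the full schema.
{F, G}⁺: FG→C adds C; F→D adds D; CD→A adds A; A→B adds B; ABG→CEF adds E → {A, B, C, D, E, F, G}. Minimal: {G}⁺ = {G}; {F}⁺ = {D, F} — none reach the full schema.

AG, CD, CF, FG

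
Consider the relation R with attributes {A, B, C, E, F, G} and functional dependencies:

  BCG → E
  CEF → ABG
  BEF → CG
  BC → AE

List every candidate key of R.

BCF, BEF, CEF

Attribute F never appears on the right-hand side of any dependency, so F must belong to every candidate key.
{F}⁺ = {F}, which is not all of the schema, so we must add further attributes.
{B, C, F}⁺: BC→AE adds A, E; CEF→ABG adds G → {A, B, C, E, F, G}. Minimal: {C, F}⁺ = {C, F}; {B, F}⁺ = {B, F}; {B, C}⁺ = {A, B, C, E} — none reach the full schema.
{B, E, F}⁺: BEF→CG adds C, G; BC→AE adds A → {A, B, C, E, F, G}. Minimal: {E, F}⁺ = {E, F}; {B, F}⁺ = {B, F}; {B, E}⁺ = {B, E} — none reach the full schema.
{C, E, F}⁺: CEF→ABG adds A, B, G → {A, B, C, E, F, G}. Minimal: {E, F}⁺ = {E, F}; {C, F}⁺ = {C, F}; {C, E}⁺ = {C, E} — none reach the full schema.
Any other superkey contains one of these as a subset, so there are no further candidate keys.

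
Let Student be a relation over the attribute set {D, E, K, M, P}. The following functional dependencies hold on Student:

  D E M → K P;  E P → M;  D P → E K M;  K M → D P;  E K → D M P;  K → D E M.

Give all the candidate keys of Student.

{K}⁺: K→DEM adds D, E, M; DEM→KP adds P → {D, E, K, M, P}.
{D, P}⁺: DP→EKM adds E, K, M → {D, E, K, M, P}. Minimal: {P}⁺ = {P}; {D}⁺ = {D} — none reach the full schema.
{D, E, M}⁺: DEM→KP adds K, P → {D, E, K, M, P}. Minimal: {E, M}⁺ = {E, M}; {D, M}⁺ = {D, M}; {D, E}⁺ = {D, E} — none reach the full schema.

{K}; {D, P}; {D, E, M}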